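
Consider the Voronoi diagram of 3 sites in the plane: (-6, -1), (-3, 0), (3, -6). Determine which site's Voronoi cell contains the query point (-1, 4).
Nearest site = (-3, 0)

The Voronoi cell of site s contains exactly those query points closer to s than to any other site. Compute squared distances from q = (-1, 4) to each site:
  (-3 − -1)² + (0 − 4)² = 20
  (-6 − -1)² + (-1 − 4)² = 50
  (3 − -1)² + (-6 − 4)² = 116
Minimum is attained by (-3, 0), so q lies in its Voronoi cell.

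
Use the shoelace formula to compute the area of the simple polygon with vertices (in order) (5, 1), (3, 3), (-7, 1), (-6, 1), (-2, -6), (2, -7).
Area = 68

Shoelace formula: Area = (1/2) |Σ_i (x_i · y_{i+1} − x_{i+1} · y_i)| (indices mod n). Compute each cross term:
  (5)(3) − (3)(1) = 12
  (3)(1) − (-7)(3) = 24
  (-7)(1) − (-6)(1) = -1
  (-6)(-6) − (-2)(1) = 38
  (-2)(-7) − (2)(-6) = 26
  (2)(1) − (5)(-7) = 37
Sum = 136, so (signed) Area = 136/2 = 68, |Area| = 68.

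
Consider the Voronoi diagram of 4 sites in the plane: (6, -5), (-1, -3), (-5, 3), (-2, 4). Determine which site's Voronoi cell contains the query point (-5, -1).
Nearest site = (-5, 3)

The Voronoi cell of site s contains exactly those query points closer to s than to any other site. Compute squared distances from q = (-5, -1) to each site:
  (-5 − -5)² + (3 − -1)² = 16
  (-1 − -5)² + (-3 − -1)² = 20
  (-2 − -5)² + (4 − -1)² = 34
  (6 − -5)² + (-5 − -1)² = 137
Minimum is attained by (-5, 3), so q lies in its Voronoi cell.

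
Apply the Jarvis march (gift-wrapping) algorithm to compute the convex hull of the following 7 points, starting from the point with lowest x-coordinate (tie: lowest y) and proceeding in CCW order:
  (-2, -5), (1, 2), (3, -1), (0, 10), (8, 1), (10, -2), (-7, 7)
Hull (CCW) = [(-7, 7), (-2, -5), (10, -2), (8, 1), (0, 10)]

Jarvis march: at each step, from the current hull vertex p, select the next vertex q as the point such that every other point lies strictly to the left of (or on) the directed line p → q. (Equivalently: for every other point r, the cross product (q − p) × (r − p) ≥ 0.)
Starting point (lowest x, tie lowest y): (-7, 7). Wrap until returning to start. Resulting hull: (-7, 7), (-2, -5), (10, -2), (8, 1), (0, 10).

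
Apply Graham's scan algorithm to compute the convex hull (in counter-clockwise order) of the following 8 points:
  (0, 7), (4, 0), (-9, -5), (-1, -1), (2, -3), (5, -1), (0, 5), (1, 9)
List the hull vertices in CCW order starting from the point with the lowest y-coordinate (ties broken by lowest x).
Hull (CCW) = [(-9, -5), (2, -3), (5, -1), (1, 9)]

Graham scan procedure:
  1. Find the pivot p₀ = point with lowest y (tie → lowest x): (-9, -5).
  2. Sort the remaining points by polar angle around p₀.
  3. Walk through sorted points, maintaining a stack; pop the top while the last three entries make a non-left turn (cross product ≤ 0).
  4. Final stack is the convex hull in CCW order: (-9, -5), (2, -3), (5, -1), (1, 9).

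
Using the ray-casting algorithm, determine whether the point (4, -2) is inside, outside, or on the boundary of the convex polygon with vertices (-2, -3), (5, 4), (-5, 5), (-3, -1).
The point (4, -2) lies strictly outside the polygon

Cast a horizontal ray to the right from the query point and count how many polygon edges it crosses (each edge strictly once or zero times, handled with the usual half-open convention). 
Parity of crossings → even ⇒ outside.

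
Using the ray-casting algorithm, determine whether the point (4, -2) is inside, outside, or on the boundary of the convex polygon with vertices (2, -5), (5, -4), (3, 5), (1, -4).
The point (4, -2) lies strictly inside the polygon

Cast a horizontal ray to the right from the query point and count how many polygon edges it crosses (each edge strictly once or zero times, handled with the usual half-open convention). 
Parity of crossings → odd ⇒ inside.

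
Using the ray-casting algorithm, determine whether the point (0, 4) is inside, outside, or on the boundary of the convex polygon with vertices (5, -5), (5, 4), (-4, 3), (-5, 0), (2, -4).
The point (0, 4) lies strictly outside the polygon

Cast a horizontal ray to the right from the query point and count how many polygon edges it crosses (each edge strictly once or zero times, handled with the usual half-open convention). 
Parity of crossings → even ⇒ outside.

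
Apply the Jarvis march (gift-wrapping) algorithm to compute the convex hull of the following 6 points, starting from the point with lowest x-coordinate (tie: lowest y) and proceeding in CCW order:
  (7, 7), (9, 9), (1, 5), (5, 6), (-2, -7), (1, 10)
Hull (CCW) = [(-2, -7), (9, 9), (1, 10)]

Jarvis march: at each step, from the current hull vertex p, select the next vertex q as the point such that every other point lies strictly to the left of (or on) the directed line p → q. (Equivalently: for every other point r, the cross product (q − p) × (r − p) ≥ 0.)
Starting point (lowest x, tie lowest y): (-2, -7). Wrap until returning to start. Resulting hull: (-2, -7), (9, 9), (1, 10).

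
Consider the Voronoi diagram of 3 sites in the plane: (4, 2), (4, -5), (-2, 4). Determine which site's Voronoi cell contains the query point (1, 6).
Nearest site = (-2, 4)

The Voronoi cell of site s contains exactly those query points closer to s than to any other site. Compute squared distances from q = (1, 6) to each site:
  (-2 − 1)² + (4 − 6)² = 13
  (4 − 1)² + (2 − 6)² = 25
  (4 − 1)² + (-5 − 6)² = 130
Minimum is attained by (-2, 4), so q lies in its Voronoi cell.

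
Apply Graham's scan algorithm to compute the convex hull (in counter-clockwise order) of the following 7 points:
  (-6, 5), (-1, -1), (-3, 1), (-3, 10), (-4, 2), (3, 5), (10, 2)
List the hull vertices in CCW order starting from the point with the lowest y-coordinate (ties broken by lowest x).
Hull (CCW) = [(-1, -1), (10, 2), (-3, 10), (-6, 5), (-4, 2)]

Graham scan procedure:
  1. Find the pivot p₀ = point with lowest y (tie → lowest x): (-1, -1).
  2. Sort the remaining points by polar angle around p₀.
  3. Walk through sorted points, maintaining a stack; pop the top while the last three entries make a non-left turn (cross product ≤ 0).
  4. Final stack is the convex hull in CCW order: (-1, -1), (10, 2), (-3, 10), (-6, 5), (-4, 2).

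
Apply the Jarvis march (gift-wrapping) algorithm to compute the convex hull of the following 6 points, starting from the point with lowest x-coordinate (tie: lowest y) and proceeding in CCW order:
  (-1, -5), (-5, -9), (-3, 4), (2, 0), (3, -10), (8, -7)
Hull (CCW) = [(-5, -9), (3, -10), (8, -7), (2, 0), (-3, 4)]

Jarvis march: at each step, from the current hull vertex p, select the next vertex q as the point such that every other point lies strictly to the left of (or on) the directed line p → q. (Equivalently: for every other point r, the cross product (q − p) × (r − p) ≥ 0.)
Starting point (lowest x, tie lowest y): (-5, -9). Wrap until returning to start. Resulting hull: (-5, -9), (3, -10), (8, -7), (2, 0), (-3, 4).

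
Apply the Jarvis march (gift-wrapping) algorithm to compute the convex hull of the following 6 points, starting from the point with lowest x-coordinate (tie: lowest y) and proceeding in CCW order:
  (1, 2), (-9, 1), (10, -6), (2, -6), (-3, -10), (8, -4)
Hull (CCW) = [(-9, 1), (-3, -10), (10, -6), (8, -4), (1, 2)]

Jarvis march: at each step, from the current hull vertex p, select the next vertex q as the point such that every other point lies strictly to the left of (or on) the directed line p → q. (Equivalently: for every other point r, the cross product (q − p) × (r − p) ≥ 0.)
Starting point (lowest x, tie lowest y): (-9, 1). Wrap until returning to start. Resulting hull: (-9, 1), (-3, -10), (10, -6), (8, -4), (1, 2).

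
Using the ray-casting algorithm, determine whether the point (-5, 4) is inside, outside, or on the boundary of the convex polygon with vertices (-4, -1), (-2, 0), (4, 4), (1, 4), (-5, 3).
The point (-5, 4) lies strictly outside the polygon

Cast a horizontal ray to the right from the query point and count how many polygon edges it crosses (each edge strictly once or zero times, handled with the usual half-open convention). 
Parity of crossings → even ⇒ outside.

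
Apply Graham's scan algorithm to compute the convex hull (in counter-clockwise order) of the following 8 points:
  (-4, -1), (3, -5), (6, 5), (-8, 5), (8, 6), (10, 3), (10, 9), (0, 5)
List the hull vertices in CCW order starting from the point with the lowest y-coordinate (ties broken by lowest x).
Hull (CCW) = [(3, -5), (10, 3), (10, 9), (-8, 5), (-4, -1)]

Graham scan procedure:
  1. Find the pivot p₀ = point with lowest y (tie → lowest x): (3, -5).
  2. Sort the remaining points by polar angle around p₀.
  3. Walk through sorted points, maintaining a stack; pop the top while the last three entries make a non-left turn (cross product ≤ 0).
  4. Final stack is the convex hull in CCW order: (3, -5), (10, 3), (10, 9), (-8, 5), (-4, -1).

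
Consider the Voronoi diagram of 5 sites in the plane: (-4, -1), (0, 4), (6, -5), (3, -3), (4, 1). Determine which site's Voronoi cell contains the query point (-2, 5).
Nearest site = (0, 4)

The Voronoi cell of site s contains exactly those query points closer to s than to any other site. Compute squared distances from q = (-2, 5) to each site:
  (0 − -2)² + (4 − 5)² = 5
  (-4 − -2)² + (-1 − 5)² = 40
  (4 − -2)² + (1 − 5)² = 52
  (3 − -2)² + (-3 − 5)² = 89
  (6 − -2)² + (-5 − 5)² = 164
Minimum is attained by (0, 4), so q lies in its Voronoi cell.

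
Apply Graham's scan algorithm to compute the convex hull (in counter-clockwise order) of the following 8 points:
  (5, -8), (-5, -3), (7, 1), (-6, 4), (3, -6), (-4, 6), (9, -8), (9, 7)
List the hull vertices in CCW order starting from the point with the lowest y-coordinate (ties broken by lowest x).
Hull (CCW) = [(5, -8), (9, -8), (9, 7), (-4, 6), (-6, 4), (-5, -3)]

Graham scan procedure:
  1. Find the pivot p₀ = point with lowest y (tie → lowest x): (5, -8).
  2. Sort the remaining points by polar angle around p₀.
  3. Walk through sorted points, maintaining a stack; pop the top while the last three entries make a non-left turn (cross product ≤ 0).
  4. Final stack is the convex hull in CCW order: (5, -8), (9, -8), (9, 7), (-4, 6), (-6, 4), (-5, -3).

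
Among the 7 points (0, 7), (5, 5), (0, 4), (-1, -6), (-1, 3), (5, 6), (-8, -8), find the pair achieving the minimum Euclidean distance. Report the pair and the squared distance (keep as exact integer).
Pair = ((5, 5), (5, 6)); squared distance = 1

Compute all C(7, 2) = 21 pairwise squared distances (x_i − x_j)² + (y_i − y_j)². The minimum is 1, attained by the pair ((5, 5), (5, 6)).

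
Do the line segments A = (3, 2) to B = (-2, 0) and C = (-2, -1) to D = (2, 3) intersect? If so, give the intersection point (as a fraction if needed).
Yes; intersection at (-1/3, 2/3) (t = 2/3 on AB, s = 5/12 on CD)

Parametrize AB as A + t(B − A) = (3 + -5 t, 2 + -2 t) and CD as C + s(D − C) = (-2 + 4 s, -1 + 4 s). Solve the linear system for (t, s). Determinant = 12 ≠ 0, so a unique intersection of the containing lines exists. Solution: t = 2/3, s = 5/12 — both in [0, 1], so the segments cross. Intersection point: (-1/3, 2/3).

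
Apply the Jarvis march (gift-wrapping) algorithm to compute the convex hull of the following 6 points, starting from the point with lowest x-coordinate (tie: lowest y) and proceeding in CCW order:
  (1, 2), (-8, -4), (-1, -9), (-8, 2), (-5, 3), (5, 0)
Hull (CCW) = [(-8, -4), (-1, -9), (5, 0), (1, 2), (-5, 3), (-8, 2)]

Jarvis march: at each step, from the current hull vertex p, select the next vertex q as the point such that every other point lies strictly to the left of (or on) the directed line p → q. (Equivalently: for every other point r, the cross product (q − p) × (r − p) ≥ 0.)
Starting point (lowest x, tie lowest y): (-8, -4). Wrap until returning to start. Resulting hull: (-8, -4), (-1, -9), (5, 0), (1, 2), (-5, 3), (-8, 2).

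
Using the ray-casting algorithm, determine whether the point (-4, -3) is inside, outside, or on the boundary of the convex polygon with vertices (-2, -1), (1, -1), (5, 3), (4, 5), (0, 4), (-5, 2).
The point (-4, -3) lies strictly outside the polygon

Cast a horizontal ray to the right from the query point and count how many polygon edges it crosses (each edge strictly once or zero times, handled with the usual half-open convention). 
Parity of crossings → even ⇒ outside.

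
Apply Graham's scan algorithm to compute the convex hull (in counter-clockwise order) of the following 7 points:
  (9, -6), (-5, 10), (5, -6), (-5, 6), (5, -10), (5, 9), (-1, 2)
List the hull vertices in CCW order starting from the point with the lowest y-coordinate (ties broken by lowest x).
Hull (CCW) = [(5, -10), (9, -6), (5, 9), (-5, 10), (-5, 6)]

Graham scan procedure:
  1. Find the pivot p₀ = point with lowest y (tie → lowest x): (5, -10).
  2. Sort the remaining points by polar angle around p₀.
  3. Walk through sorted points, maintaining a stack; pop the top while the last three entries make a non-left turn (cross product ≤ 0).
  4. Final stack is the convex hull in CCW order: (5, -10), (9, -6), (5, 9), (-5, 10), (-5, 6).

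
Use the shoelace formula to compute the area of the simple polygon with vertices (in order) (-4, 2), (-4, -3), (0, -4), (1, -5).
Area = 11

Shoelace formula: Area = (1/2) |Σ_i (x_i · y_{i+1} − x_{i+1} · y_i)| (indices mod n). Compute each cross term:
  (-4)(-3) − (-4)(2) = 20
  (-4)(-4) − (0)(-3) = 16
  (0)(-5) − (1)(-4) = 4
  (1)(2) − (-4)(-5) = -18
Sum = 22, so (signed) Area = 22/2 = 11, |Area| = 11.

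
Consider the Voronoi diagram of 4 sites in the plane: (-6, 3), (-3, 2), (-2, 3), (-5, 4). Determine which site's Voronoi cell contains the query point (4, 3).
Nearest site = (-2, 3)

The Voronoi cell of site s contains exactly those query points closer to s than to any other site. Compute squared distances from q = (4, 3) to each site:
  (-2 − 4)² + (3 − 3)² = 36
  (-3 − 4)² + (2 − 3)² = 50
  (-5 − 4)² + (4 − 3)² = 82
  (-6 − 4)² + (3 − 3)² = 100
Minimum is attained by (-2, 3), so q lies in its Voronoi cell.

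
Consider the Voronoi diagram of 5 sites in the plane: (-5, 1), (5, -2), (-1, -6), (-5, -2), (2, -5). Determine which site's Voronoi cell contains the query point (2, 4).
Nearest site = (5, -2)

The Voronoi cell of site s contains exactly those query points closer to s than to any other site. Compute squared distances from q = (2, 4) to each site:
  (5 − 2)² + (-2 − 4)² = 45
  (-5 − 2)² + (1 − 4)² = 58
  (2 − 2)² + (-5 − 4)² = 81
  (-5 − 2)² + (-2 − 4)² = 85
  (-1 − 2)² + (-6 − 4)² = 109
Minimum is attained by (5, -2), so q lies in its Voronoi cell.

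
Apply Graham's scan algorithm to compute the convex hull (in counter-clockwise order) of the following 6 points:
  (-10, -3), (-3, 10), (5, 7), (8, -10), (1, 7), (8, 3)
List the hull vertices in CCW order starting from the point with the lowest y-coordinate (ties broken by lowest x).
Hull (CCW) = [(8, -10), (8, 3), (5, 7), (-3, 10), (-10, -3)]

Graham scan procedure:
  1. Find the pivot p₀ = point with lowest y (tie → lowest x): (8, -10).
  2. Sort the remaining points by polar angle around p₀.
  3. Walk through sorted points, maintaining a stack; pop the top while the last three entries make a non-left turn (cross product ≤ 0).
  4. Final stack is the convex hull in CCW order: (8, -10), (8, 3), (5, 7), (-3, 10), (-10, -3).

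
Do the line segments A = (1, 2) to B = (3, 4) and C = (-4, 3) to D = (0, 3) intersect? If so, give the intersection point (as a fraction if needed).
No (intersection of containing lines falls outside at least one segment)

Parametrize and solve: t = 1/2, s = 3/2. At least one of these is outside [0, 1], so the segments do not intersect.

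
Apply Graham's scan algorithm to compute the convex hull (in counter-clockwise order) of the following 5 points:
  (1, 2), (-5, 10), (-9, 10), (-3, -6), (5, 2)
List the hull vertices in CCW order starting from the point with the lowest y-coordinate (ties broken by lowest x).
Hull (CCW) = [(-3, -6), (5, 2), (-5, 10), (-9, 10)]

Graham scan procedure:
  1. Find the pivot p₀ = point with lowest y (tie → lowest x): (-3, -6).
  2. Sort the remaining points by polar angle around p₀.
  3. Walk through sorted points, maintaining a stack; pop the top while the last three entries make a non-left turn (cross product ≤ 0).
  4. Final stack is the convex hull in CCW order: (-3, -6), (5, 2), (-5, 10), (-9, 10).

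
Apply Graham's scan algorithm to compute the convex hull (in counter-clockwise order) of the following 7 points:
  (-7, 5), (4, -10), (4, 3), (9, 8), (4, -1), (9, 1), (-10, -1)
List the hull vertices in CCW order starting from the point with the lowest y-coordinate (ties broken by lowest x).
Hull (CCW) = [(4, -10), (9, 1), (9, 8), (-7, 5), (-10, -1)]

Graham scan procedure:
  1. Find the pivot p₀ = point with lowest y (tie → lowest x): (4, -10).
  2. Sort the remaining points by polar angle around p₀.
  3. Walk through sorted points, maintaining a stack; pop the top while the last three entries make a non-left turn (cross product ≤ 0).
  4. Final stack is the convex hull in CCW order: (4, -10), (9, 1), (9, 8), (-7, 5), (-10, -1).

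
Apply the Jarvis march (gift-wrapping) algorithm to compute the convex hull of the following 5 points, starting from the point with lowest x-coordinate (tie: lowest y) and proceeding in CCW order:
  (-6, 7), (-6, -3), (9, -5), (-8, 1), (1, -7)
Hull (CCW) = [(-8, 1), (-6, -3), (1, -7), (9, -5), (-6, 7)]

Jarvis march: at each step, from the current hull vertex p, select the next vertex q as the point such that every other point lies strictly to the left of (or on) the directed line p → q. (Equivalently: for every other point r, the cross product (q − p) × (r − p) ≥ 0.)
Starting point (lowest x, tie lowest y): (-8, 1). Wrap until returning to start. Resulting hull: (-8, 1), (-6, -3), (1, -7), (9, -5), (-6, 7).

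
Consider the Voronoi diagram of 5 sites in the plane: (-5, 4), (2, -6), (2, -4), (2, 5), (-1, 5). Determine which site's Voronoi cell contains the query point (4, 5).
Nearest site = (2, 5)

The Voronoi cell of site s contains exactly those query points closer to s than to any other site. Compute squared distances from q = (4, 5) to each site:
  (2 − 4)² + (5 − 5)² = 4
  (-1 − 4)² + (5 − 5)² = 25
  (-5 − 4)² + (4 − 5)² = 82
  (2 − 4)² + (-4 − 5)² = 85
  (2 − 4)² + (-6 − 5)² = 125
Minimum is attained by (2, 5), so q lies in its Voronoi cell.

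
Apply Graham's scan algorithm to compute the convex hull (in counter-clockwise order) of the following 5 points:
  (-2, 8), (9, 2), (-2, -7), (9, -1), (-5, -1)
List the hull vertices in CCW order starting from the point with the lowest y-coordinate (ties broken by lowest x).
Hull (CCW) = [(-2, -7), (9, -1), (9, 2), (-2, 8), (-5, -1)]

Graham scan procedure:
  1. Find the pivot p₀ = point with lowest y (tie → lowest x): (-2, -7).
  2. Sort the remaining points by polar angle around p₀.
  3. Walk through sorted points, maintaining a stack; pop the top while the last three entries make a non-left turn (cross product ≤ 0).
  4. Final stack is the convex hull in CCW order: (-2, -7), (9, -1), (9, 2), (-2, 8), (-5, -1).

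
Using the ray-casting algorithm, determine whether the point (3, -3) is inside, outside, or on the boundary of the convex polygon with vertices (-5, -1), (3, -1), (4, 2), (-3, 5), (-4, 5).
The point (3, -3) lies strictly outside the polygon

Cast a horizontal ray to the right from the query point and count how many polygon edges it crosses (each edge strictly once or zero times, handled with the usual half-open convention). 
Parity of crossings → even ⇒ outside.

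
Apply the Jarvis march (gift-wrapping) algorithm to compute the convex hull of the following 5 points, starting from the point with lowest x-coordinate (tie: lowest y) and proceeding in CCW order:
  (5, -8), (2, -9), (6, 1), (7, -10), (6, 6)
Hull (CCW) = [(2, -9), (7, -10), (6, 6)]

Jarvis march: at each step, from the current hull vertex p, select the next vertex q as the point such that every other point lies strictly to the left of (or on) the directed line p → q. (Equivalently: for every other point r, the cross product (q − p) × (r − p) ≥ 0.)
Starting point (lowest x, tie lowest y): (2, -9). Wrap until returning to start. Resulting hull: (2, -9), (7, -10), (6, 6).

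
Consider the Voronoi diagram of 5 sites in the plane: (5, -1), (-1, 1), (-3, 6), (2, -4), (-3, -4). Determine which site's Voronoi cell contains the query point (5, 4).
Nearest site = (5, -1)

The Voronoi cell of site s contains exactly those query points closer to s than to any other site. Compute squared distances from q = (5, 4) to each site:
  (5 − 5)² + (-1 − 4)² = 25
  (-1 − 5)² + (1 − 4)² = 45
  (-3 − 5)² + (6 − 4)² = 68
  (2 − 5)² + (-4 − 4)² = 73
  (-3 − 5)² + (-4 − 4)² = 128
Minimum is attained by (5, -1), so q lies in its Voronoi cell.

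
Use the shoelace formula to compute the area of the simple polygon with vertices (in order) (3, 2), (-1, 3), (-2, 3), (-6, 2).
Area = 5

Shoelace formula: Area = (1/2) |Σ_i (x_i · y_{i+1} − x_{i+1} · y_i)| (indices mod n). Compute each cross term:
  (3)(3) − (-1)(2) = 11
  (-1)(3) − (-2)(3) = 3
  (-2)(2) − (-6)(3) = 14
  (-6)(2) − (3)(2) = -18
Sum = 10, so (signed) Area = 10/2 = 5, |Area| = 5.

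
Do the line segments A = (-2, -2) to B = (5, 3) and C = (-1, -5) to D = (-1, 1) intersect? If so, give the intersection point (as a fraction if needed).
Yes; intersection at (-1, -9/7) (t = 1/7 on AB, s = 13/21 on CD)

Parametrize AB as A + t(B − A) = (-2 + 7 t, -2 + 5 t) and CD as C + s(D − C) = (-1 + 0 s, -5 + 6 s). Solve the linear system for (t, s). Determinant = -42 ≠ 0, so a unique intersection of the containing lines exists. Solution: t = 1/7, s = 13/21 — both in [0, 1], so the segments cross. Intersection point: (-1, -9/7).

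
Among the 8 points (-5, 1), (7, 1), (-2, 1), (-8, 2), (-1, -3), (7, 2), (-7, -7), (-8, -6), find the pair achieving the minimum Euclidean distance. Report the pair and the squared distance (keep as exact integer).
Pair = ((7, 1), (7, 2)); squared distance = 1

Compute all C(8, 2) = 28 pairwise squared distances (x_i − x_j)² + (y_i − y_j)². The minimum is 1, attained by the pair ((7, 1), (7, 2)).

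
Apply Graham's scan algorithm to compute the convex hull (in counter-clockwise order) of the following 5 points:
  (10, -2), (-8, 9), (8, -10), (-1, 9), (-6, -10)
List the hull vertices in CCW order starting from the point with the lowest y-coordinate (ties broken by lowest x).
Hull (CCW) = [(-6, -10), (8, -10), (10, -2), (-1, 9), (-8, 9)]

Graham scan procedure:
  1. Find the pivot p₀ = point with lowest y (tie → lowest x): (-6, -10).
  2. Sort the remaining points by polar angle around p₀.
  3. Walk through sorted points, maintaining a stack; pop the top while the last three entries make a non-left turn (cross product ≤ 0).
  4. Final stack is the convex hull in CCW order: (-6, -10), (8, -10), (10, -2), (-1, 9), (-8, 9).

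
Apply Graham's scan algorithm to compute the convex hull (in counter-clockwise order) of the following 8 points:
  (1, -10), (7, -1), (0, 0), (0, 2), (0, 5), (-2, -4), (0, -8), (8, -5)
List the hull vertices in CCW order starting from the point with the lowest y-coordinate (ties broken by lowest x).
Hull (CCW) = [(1, -10), (8, -5), (7, -1), (0, 5), (-2, -4)]

Graham scan procedure:
  1. Find the pivot p₀ = point with lowest y (tie → lowest x): (1, -10).
  2. Sort the remaining points by polar angle around p₀.
  3. Walk through sorted points, maintaining a stack; pop the top while the last three entries make a non-left turn (cross product ≤ 0).
  4. Final stack is the convex hull in CCW order: (1, -10), (8, -5), (7, -1), (0, 5), (-2, -4).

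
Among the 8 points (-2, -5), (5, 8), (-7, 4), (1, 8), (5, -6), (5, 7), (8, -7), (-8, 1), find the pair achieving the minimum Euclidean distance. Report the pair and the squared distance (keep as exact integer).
Pair = ((5, 8), (5, 7)); squared distance = 1

Compute all C(8, 2) = 28 pairwise squared distances (x_i − x_j)² + (y_i − y_j)². The minimum is 1, attained by the pair ((5, 8), (5, 7)).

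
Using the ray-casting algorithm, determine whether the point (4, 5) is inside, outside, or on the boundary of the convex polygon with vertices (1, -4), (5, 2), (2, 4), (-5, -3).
The point (4, 5) lies strictly outside the polygon

Cast a horizontal ray to the right from the query point and count how many polygon edges it crosses (each edge strictly once or zero times, handled with the usual half-open convention). 
Parity of crossings → even ⇒ outside.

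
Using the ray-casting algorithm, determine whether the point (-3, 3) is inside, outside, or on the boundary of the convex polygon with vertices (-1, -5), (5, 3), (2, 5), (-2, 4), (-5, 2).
The point (-3, 3) lies strictly inside the polygon

Cast a horizontal ray to the right from the query point and count how many polygon edges it crosses (each edge strictly once or zero times, handled with the usual half-open convention). 
Parity of crossings → odd ⇒ inside.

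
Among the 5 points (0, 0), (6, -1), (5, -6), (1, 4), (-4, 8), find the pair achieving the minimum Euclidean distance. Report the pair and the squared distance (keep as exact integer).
Pair = ((0, 0), (1, 4)); squared distance = 17

Compute all C(5, 2) = 10 pairwise squared distances (x_i − x_j)² + (y_i − y_j)². The minimum is 17, attained by the pair ((0, 0), (1, 4)).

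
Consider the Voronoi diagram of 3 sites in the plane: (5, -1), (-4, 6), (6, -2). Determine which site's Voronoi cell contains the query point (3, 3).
Nearest site = (5, -1)

The Voronoi cell of site s contains exactly those query points closer to s than to any other site. Compute squared distances from q = (3, 3) to each site:
  (5 − 3)² + (-1 − 3)² = 20
  (6 − 3)² + (-2 − 3)² = 34
  (-4 − 3)² + (6 − 3)² = 58
Minimum is attained by (5, -1), so q lies in its Voronoi cell.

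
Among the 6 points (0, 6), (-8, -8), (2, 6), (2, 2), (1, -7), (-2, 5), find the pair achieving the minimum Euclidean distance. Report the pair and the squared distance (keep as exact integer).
Pair = ((0, 6), (2, 6)); squared distance = 4

Compute all C(6, 2) = 15 pairwise squared distances (x_i − x_j)² + (y_i − y_j)². The minimum is 4, attained by the pair ((0, 6), (2, 6)).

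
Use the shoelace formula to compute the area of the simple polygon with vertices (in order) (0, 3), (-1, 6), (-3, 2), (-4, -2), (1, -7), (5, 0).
Area = 113/2

Shoelace formula: Area = (1/2) |Σ_i (x_i · y_{i+1} − x_{i+1} · y_i)| (indices mod n). Compute each cross term:
  (0)(6) − (-1)(3) = 3
  (-1)(2) − (-3)(6) = 16
  (-3)(-2) − (-4)(2) = 14
  (-4)(-7) − (1)(-2) = 30
  (1)(0) − (5)(-7) = 35
  (5)(3) − (0)(0) = 15
Sum = 113, so (signed) Area = 113/2 = 113/2, |Area| = 113/2.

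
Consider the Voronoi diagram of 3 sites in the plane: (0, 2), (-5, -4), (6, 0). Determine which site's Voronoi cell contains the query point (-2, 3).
Nearest site = (0, 2)

The Voronoi cell of site s contains exactly those query points closer to s than to any other site. Compute squared distances from q = (-2, 3) to each site:
  (0 − -2)² + (2 − 3)² = 5
  (-5 − -2)² + (-4 − 3)² = 58
  (6 − -2)² + (0 − 3)² = 73
Minimum is attained by (0, 2), so q lies in its Voronoi cell.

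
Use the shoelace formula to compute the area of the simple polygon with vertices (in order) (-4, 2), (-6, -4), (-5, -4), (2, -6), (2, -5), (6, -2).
Area = 51

Shoelace formula: Area = (1/2) |Σ_i (x_i · y_{i+1} − x_{i+1} · y_i)| (indices mod n). Compute each cross term:
  (-4)(-4) − (-6)(2) = 28
  (-6)(-4) − (-5)(-4) = 4
  (-5)(-6) − (2)(-4) = 38
  (2)(-5) − (2)(-6) = 2
  (2)(-2) − (6)(-5) = 26
  (6)(2) − (-4)(-2) = 4
Sum = 102, so (signed) Area = 102/2 = 51, |Area| = 51.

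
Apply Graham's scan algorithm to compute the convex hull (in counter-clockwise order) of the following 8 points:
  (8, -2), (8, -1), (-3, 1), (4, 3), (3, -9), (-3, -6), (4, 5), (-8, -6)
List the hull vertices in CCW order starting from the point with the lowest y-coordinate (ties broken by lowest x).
Hull (CCW) = [(3, -9), (8, -2), (8, -1), (4, 5), (-3, 1), (-8, -6)]

Graham scan procedure:
  1. Find the pivot p₀ = point with lowest y (tie → lowest x): (3, -9).
  2. Sort the remaining points by polar angle around p₀.
  3. Walk through sorted points, maintaining a stack; pop the top while the last three entries make a non-left turn (cross product ≤ 0).
  4. Final stack is the convex hull in CCW order: (3, -9), (8, -2), (8, -1), (4, 5), (-3, 1), (-8, -6).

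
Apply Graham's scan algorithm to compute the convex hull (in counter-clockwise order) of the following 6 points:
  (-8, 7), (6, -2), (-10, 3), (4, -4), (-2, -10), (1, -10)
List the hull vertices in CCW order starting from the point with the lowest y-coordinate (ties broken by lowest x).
Hull (CCW) = [(-2, -10), (1, -10), (6, -2), (-8, 7), (-10, 3)]

Graham scan procedure:
  1. Find the pivot p₀ = point with lowest y (tie → lowest x): (-2, -10).
  2. Sort the remaining points by polar angle around p₀.
  3. Walk through sorted points, maintaining a stack; pop the top while the last three entries make a non-left turn (cross product ≤ 0).
  4. Final stack is the convex hull in CCW order: (-2, -10), (1, -10), (6, -2), (-8, 7), (-10, 3).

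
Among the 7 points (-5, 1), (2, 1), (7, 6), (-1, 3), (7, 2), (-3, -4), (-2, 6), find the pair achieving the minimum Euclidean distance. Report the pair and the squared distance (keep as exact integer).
Pair = ((-1, 3), (-2, 6)); squared distance = 10

Compute all C(7, 2) = 21 pairwise squared distances (x_i − x_j)² + (y_i − y_j)². The minimum is 10, attained by the pair ((-1, 3), (-2, 6)).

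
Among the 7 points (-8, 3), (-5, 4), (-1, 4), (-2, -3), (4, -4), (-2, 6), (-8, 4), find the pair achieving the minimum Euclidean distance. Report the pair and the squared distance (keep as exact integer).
Pair = ((-8, 3), (-8, 4)); squared distance = 1

Compute all C(7, 2) = 21 pairwise squared distances (x_i − x_j)² + (y_i − y_j)². The minimum is 1, attained by the pair ((-8, 3), (-8, 4)).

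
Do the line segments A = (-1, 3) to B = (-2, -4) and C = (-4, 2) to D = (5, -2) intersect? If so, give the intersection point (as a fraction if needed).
Yes; intersection at (-88/67, 54/67) (t = 21/67 on AB, s = 20/67 on CD)

Parametrize AB as A + t(B − A) = (-1 + -1 t, 3 + -7 t) and CD as C + s(D − C) = (-4 + 9 s, 2 + -4 s). Solve the linear system for (t, s). Determinant = -67 ≠ 0, so a unique intersection of the containing lines exists. Solution: t = 21/67, s = 20/67 — both in [0, 1], so the segments cross. Intersection point: (-88/67, 54/67).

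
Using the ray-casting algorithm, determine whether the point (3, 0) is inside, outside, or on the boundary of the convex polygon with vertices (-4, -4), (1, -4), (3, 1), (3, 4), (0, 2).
The point (3, 0) lies strictly outside the polygon

Cast a horizontal ray to the right from the query point and count how many polygon edges it crosses (each edge strictly once or zero times, handled with the usual half-open convention). 
Parity of crossings → even ⇒ outside.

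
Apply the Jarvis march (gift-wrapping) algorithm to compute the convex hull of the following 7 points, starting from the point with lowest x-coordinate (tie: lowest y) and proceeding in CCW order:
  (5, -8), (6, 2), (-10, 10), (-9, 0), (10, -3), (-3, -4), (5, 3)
Hull (CCW) = [(-10, 10), (-9, 0), (-3, -4), (5, -8), (10, -3), (6, 2), (5, 3)]

Jarvis march: at each step, from the current hull vertex p, select the next vertex q as the point such that every other point lies strictly to the left of (or on) the directed line p → q. (Equivalently: for every other point r, the cross product (q − p) × (r − p) ≥ 0.)
Starting point (lowest x, tie lowest y): (-10, 10). Wrap until returning to start. Resulting hull: (-10, 10), (-9, 0), (-3, -4), (5, -8), (10, -3), (6, 2), (5, 3).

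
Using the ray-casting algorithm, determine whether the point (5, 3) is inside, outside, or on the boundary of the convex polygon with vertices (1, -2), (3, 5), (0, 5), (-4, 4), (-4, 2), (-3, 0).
The point (5, 3) lies strictly outside the polygon

Cast a horizontal ray to the right from the query point and count how many polygon edges it crosses (each edge strictly once or zero times, handled with the usual half-open convention). 
Parity of crossings → even ⇒ outside.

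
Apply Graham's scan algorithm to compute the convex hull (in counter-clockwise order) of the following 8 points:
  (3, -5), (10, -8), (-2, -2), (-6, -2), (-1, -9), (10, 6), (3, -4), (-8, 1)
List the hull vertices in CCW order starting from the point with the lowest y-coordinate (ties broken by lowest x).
Hull (CCW) = [(-1, -9), (10, -8), (10, 6), (-8, 1), (-6, -2)]

Graham scan procedure:
  1. Find the pivot p₀ = point with lowest y (tie → lowest x): (-1, -9).
  2. Sort the remaining points by polar angle around p₀.
  3. Walk through sorted points, maintaining a stack; pop the top while the last three entries make a non-left turn (cross product ≤ 0).
  4. Final stack is the convex hull in CCW order: (-1, -9), (10, -8), (10, 6), (-8, 1), (-6, -2).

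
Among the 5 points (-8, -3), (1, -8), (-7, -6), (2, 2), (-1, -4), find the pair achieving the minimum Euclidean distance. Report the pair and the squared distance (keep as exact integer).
Pair = ((-8, -3), (-7, -6)); squared distance = 10

Compute all C(5, 2) = 10 pairwise squared distances (x_i − x_j)² + (y_i − y_j)². The minimum is 10, attained by the pair ((-8, -3), (-7, -6)).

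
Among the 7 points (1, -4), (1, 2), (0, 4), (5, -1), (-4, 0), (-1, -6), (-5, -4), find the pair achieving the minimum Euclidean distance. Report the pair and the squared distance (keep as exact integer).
Pair = ((1, 2), (0, 4)); squared distance = 5

Compute all C(7, 2) = 21 pairwise squared distances (x_i − x_j)² + (y_i − y_j)². The minimum is 5, attained by the pair ((1, 2), (0, 4)).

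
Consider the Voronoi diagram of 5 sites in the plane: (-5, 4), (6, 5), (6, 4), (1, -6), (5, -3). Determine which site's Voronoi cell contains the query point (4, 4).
Nearest site = (6, 4)

The Voronoi cell of site s contains exactly those query points closer to s than to any other site. Compute squared distances from q = (4, 4) to each site:
  (6 − 4)² + (4 − 4)² = 4
  (6 − 4)² + (5 − 4)² = 5
  (5 − 4)² + (-3 − 4)² = 50
  (-5 − 4)² + (4 − 4)² = 81
  (1 − 4)² + (-6 − 4)² = 109
Minimum is attained by (6, 4), so q lies in its Voronoi cell.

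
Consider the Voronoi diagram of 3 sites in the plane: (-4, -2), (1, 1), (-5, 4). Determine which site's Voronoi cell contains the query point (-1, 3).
Nearest site = (1, 1)

The Voronoi cell of site s contains exactly those query points closer to s than to any other site. Compute squared distances from q = (-1, 3) to each site:
  (1 − -1)² + (1 − 3)² = 8
  (-5 − -1)² + (4 − 3)² = 17
  (-4 − -1)² + (-2 − 3)² = 34
Minimum is attained by (1, 1), so q lies in its Voronoi cell.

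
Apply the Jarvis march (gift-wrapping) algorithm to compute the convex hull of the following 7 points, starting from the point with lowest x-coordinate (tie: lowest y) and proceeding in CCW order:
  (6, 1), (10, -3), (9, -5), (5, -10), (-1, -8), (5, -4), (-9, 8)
Hull (CCW) = [(-9, 8), (-1, -8), (5, -10), (9, -5), (10, -3), (6, 1)]

Jarvis march: at each step, from the current hull vertex p, select the next vertex q as the point such that every other point lies strictly to the left of (or on) the directed line p → q. (Equivalently: for every other point r, the cross product (q − p) × (r − p) ≥ 0.)
Starting point (lowest x, tie lowest y): (-9, 8). Wrap until returning to start. Resulting hull: (-9, 8), (-1, -8), (5, -10), (9, -5), (10, -3), (6, 1).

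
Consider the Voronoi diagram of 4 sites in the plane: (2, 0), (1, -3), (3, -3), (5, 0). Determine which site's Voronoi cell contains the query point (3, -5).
Nearest site = (3, -3)

The Voronoi cell of site s contains exactly those query points closer to s than to any other site. Compute squared distances from q = (3, -5) to each site:
  (3 − 3)² + (-3 − -5)² = 4
  (1 − 3)² + (-3 − -5)² = 8
  (2 − 3)² + (0 − -5)² = 26
  (5 − 3)² + (0 − -5)² = 29
Minimum is attained by (3, -3), so q lies in its Voronoi cell.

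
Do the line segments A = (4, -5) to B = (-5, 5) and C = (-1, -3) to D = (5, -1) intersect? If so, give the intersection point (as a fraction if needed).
Yes; intersection at (19/13, -85/39) (t = 11/39 on AB, s = 16/39 on CD)

Parametrize AB as A + t(B − A) = (4 + -9 t, -5 + 10 t) and CD as C + s(D − C) = (-1 + 6 s, -3 + 2 s). Solve the linear system for (t, s). Determinant = 78 ≠ 0, so a unique intersection of the containing lines exists. Solution: t = 11/39, s = 16/39 — both in [0, 1], so the segments cross. Intersection point: (19/13, -85/39).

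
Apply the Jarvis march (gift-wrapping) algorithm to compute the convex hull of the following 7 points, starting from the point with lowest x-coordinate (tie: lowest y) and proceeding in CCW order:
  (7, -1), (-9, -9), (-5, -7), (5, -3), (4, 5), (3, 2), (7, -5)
Hull (CCW) = [(-9, -9), (7, -5), (7, -1), (4, 5)]

Jarvis march: at each step, from the current hull vertex p, select the next vertex q as the point such that every other point lies strictly to the left of (or on) the directed line p → q. (Equivalently: for every other point r, the cross product (q − p) × (r − p) ≥ 0.)
Starting point (lowest x, tie lowest y): (-9, -9). Wrap until returning to start. Resulting hull: (-9, -9), (7, -5), (7, -1), (4, 5).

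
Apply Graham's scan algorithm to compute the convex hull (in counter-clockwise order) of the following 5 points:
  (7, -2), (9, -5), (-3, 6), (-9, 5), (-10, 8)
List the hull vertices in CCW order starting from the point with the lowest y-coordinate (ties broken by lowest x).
Hull (CCW) = [(9, -5), (7, -2), (-3, 6), (-10, 8), (-9, 5)]

Graham scan procedure:
  1. Find the pivot p₀ = point with lowest y (tie → lowest x): (9, -5).
  2. Sort the remaining points by polar angle around p₀.
  3. Walk through sorted points, maintaining a stack; pop the top while the last three entries make a non-left turn (cross product ≤ 0).
  4. Final stack is the convex hull in CCW order: (9, -5), (7, -2), (-3, 6), (-10, 8), (-9, 5).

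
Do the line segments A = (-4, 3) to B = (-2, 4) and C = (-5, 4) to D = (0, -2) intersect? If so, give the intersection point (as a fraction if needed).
No (intersection of containing lines falls outside at least one segment)

Parametrize and solve: t = -1/17, s = 3/17. At least one of these is outside [0, 1], so the segments do not intersect.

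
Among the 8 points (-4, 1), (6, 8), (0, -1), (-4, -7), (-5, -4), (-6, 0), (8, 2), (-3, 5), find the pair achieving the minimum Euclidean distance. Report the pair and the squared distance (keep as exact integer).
Pair = ((-4, 1), (-6, 0)); squared distance = 5

Compute all C(8, 2) = 28 pairwise squared distances (x_i − x_j)² + (y_i − y_j)². The minimum is 5, attained by the pair ((-4, 1), (-6, 0)).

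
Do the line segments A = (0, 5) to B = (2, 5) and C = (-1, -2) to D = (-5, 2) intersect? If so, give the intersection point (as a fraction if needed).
No (intersection of containing lines falls outside at least one segment)

Parametrize and solve: t = -4, s = 7/4. At least one of these is outside [0, 1], so the segments do not intersect.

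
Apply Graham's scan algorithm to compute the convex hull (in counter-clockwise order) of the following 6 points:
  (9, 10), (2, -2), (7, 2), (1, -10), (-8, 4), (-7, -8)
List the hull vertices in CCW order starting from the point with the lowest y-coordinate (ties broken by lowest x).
Hull (CCW) = [(1, -10), (7, 2), (9, 10), (-8, 4), (-7, -8)]

Graham scan procedure:
  1. Find the pivot p₀ = point with lowest y (tie → lowest x): (1, -10).
  2. Sort the remaining points by polar angle around p₀.
  3. Walk through sorted points, maintaining a stack; pop the top while the last three entries make a non-left turn (cross product ≤ 0).
  4. Final stack is the convex hull in CCW order: (1, -10), (7, 2), (9, 10), (-8, 4), (-7, -8).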